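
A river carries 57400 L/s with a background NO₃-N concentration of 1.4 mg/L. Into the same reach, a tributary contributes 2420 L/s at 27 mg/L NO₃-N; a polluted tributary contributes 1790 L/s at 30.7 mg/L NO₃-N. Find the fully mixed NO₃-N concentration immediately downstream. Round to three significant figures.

Conservation of mass: C = (57400·1.400 + 2420·27.00 + 1790·30.70) / 61610 = 200700/61610 = 3.257 mg/L.

3.26 mg/L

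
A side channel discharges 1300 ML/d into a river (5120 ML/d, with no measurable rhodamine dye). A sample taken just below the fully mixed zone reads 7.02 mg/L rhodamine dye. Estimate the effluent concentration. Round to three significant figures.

Mass balance: 5120·0 + 1300·Cₑ = 6420·7.020
→ Cₑ = (6420·7.020 − 5120·0) / 1300 = 34.67 mg/L.

34.7 mg/L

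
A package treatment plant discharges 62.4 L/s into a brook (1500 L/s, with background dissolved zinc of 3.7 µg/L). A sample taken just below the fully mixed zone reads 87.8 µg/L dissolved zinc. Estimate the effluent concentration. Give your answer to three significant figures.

Mass balance: 1500·3.700 + 62.40·Cₑ = 1562·87.80
→ Cₑ = (1562·87.80 − 1500·3.700) / 62.40 = 2109 µg/L.

2110 µg/L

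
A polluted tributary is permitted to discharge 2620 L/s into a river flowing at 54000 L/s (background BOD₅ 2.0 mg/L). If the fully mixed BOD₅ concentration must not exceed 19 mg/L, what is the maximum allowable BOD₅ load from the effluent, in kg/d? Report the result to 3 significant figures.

83600 kg/d

Mass balance at the limit: 54000·2.000 + 2620·Cₑ = 56620·19 → Cₑ = 369.4 mg/L.
2620 L/s = 2.620 m³/s. Load = 2.620 m³/s × 369.4 g/m³ × 86 400 s/d = 83620 kg/d.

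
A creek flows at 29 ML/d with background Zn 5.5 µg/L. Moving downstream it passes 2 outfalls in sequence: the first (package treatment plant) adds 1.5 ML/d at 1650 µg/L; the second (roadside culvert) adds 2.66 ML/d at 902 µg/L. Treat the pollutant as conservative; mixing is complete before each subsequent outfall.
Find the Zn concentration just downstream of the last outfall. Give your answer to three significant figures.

After outfall 1: Q = 29.00 + 1.500 = 30.50 ML/d; C = (29.00·5.500 + 1.500·1650)/30.50 = 86.38 µg/L.
After outfall 2: Q = 30.50 + 2.660 = 33.16 ML/d; C = (30.50·86.38 + 2.660·902.0)/33.16 = 151.8 µg/L.

152 µg/L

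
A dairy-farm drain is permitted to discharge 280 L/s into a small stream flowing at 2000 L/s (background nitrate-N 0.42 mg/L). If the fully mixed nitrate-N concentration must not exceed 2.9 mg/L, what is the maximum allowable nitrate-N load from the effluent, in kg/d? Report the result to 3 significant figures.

Mass balance at the limit: 2000·0.4200 + 280.0·Cₑ = 2280·2.9 → Cₑ = 20.61 mg/L.
280.0 L/s = 0.2800 m³/s. Load = 0.2800 m³/s × 20.61 g/m³ × 86 400 s/d = 498.7 kg/d.

499 kg/d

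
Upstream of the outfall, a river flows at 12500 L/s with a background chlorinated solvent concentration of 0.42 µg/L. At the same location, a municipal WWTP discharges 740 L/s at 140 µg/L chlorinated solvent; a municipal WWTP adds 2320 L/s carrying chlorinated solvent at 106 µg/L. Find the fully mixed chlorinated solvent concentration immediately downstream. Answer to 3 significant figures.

22.8 µg/L

After mixing, C = (12500·0.4200 + 740.0·140.0 + 2320·106.0) / 15560 = 354800/15560 = 22.80 µg/L.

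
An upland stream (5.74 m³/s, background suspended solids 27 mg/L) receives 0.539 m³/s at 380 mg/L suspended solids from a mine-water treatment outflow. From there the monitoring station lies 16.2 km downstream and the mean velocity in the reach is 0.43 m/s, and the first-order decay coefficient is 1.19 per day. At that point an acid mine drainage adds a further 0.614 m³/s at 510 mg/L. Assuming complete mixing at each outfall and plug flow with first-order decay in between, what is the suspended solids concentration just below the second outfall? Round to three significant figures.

76.5 mg/L

After mixing, C = (5.740·27.00 + 0.5390·380.0) / 6.279 = 359.8/6.279 = 57.30 mg/L; combined flow 6.279 m³/s.
Travel time t = 16.2·1000 / 0.43 = 37670 s = 10.47 h.
Decay over the reach: 57.30·exp(−kt) = 57.30·0.5952 = 34.10 mg/L.
Second outfall: C = (6.279·34.10 + 0.6140·510.0)/6.893 = 76.50 mg/L.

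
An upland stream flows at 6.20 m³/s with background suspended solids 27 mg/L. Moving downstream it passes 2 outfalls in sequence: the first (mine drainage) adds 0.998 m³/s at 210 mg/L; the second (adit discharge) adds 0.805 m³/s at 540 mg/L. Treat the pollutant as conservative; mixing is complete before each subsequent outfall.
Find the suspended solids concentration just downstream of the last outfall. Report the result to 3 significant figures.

101 mg/L

Outfall 1: combined Q = 7.198 m³/s; C = (6.200·27.00 + 0.9980·210.0)/7.198 = 52.37 mg/L.
Outfall 2: combined Q = 8.003 m³/s; C = (7.198·52.37 + 0.8050·540.0)/8.003 = 101.4 mg/L.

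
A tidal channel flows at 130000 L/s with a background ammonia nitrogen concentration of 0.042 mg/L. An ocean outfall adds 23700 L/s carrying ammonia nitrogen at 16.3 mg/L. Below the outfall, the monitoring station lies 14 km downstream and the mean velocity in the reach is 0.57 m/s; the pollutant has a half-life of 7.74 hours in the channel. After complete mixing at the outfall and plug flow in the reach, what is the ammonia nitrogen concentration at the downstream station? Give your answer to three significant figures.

Mass balance: C = (130000·0.04200 + 23700·16.30) / 153700 = 391800/153700 = 2.549 mg/L.
Travel time t = 14·1000 / 0.57 = 24560 s = 6.823 h.
Half-life 7.74 h → k = ln 2 / 7.74 = 0.08955 h⁻¹ = 2.149 d⁻¹.
Decay over the reach: 2.549·exp(−kt) = 2.549·0.5428 = 1.384 mg/L.

1.38 mg/L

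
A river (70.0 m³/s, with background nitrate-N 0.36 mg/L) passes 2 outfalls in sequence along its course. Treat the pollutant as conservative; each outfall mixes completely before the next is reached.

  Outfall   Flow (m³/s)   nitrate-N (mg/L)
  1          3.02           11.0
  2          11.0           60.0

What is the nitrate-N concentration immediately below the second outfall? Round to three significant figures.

8.55 mg/L

After outfall 1: Q = 70.00 + 3.020 = 73.02 m³/s; C = (70.00·0.3600 + 3.020·11.00)/73.02 = 0.8001 mg/L.
After outfall 2: Q = 73.02 + 11.00 = 84.02 m³/s; C = (73.02·0.8001 + 11.00·60.00)/84.02 = 8.551 mg/L.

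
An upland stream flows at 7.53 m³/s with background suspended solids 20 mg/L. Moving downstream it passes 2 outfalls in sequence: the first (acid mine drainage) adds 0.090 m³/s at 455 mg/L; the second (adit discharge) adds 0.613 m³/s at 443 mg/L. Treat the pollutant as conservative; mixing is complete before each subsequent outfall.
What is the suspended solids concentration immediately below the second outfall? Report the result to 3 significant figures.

After outfall 1: Q = 7.530 + 0.09000 = 7.620 m³/s; C = (7.530·20.00 + 0.09000·455.0)/7.620 = 25.14 mg/L.
After outfall 2: Q = 7.620 + 0.6130 = 8.233 m³/s; C = (7.620·25.14 + 0.6130·443.0)/8.233 = 56.25 mg/L.

56.3 mg/L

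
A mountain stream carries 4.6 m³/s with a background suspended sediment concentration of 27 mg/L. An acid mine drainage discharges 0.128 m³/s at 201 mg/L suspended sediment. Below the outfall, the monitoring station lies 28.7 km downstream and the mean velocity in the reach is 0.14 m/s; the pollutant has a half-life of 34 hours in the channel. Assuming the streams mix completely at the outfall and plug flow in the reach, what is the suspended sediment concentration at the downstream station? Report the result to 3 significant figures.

After mixing, C = (4.600·27.00 + 0.1280·201.0) / 4.728 = 149.9/4.728 = 31.71 mg/L.
Travel time t = 28.7·1000 / 0.14 = 205000 s = 56.94 h.
Half-life 34 h → k = ln 2 / 34 = 0.02039 h⁻¹ = 0.4893 d⁻¹.
Applying C = C₀e^(−kt): 31.71 × 0.3132 = 9.932 mg/L.

9.93 mg/L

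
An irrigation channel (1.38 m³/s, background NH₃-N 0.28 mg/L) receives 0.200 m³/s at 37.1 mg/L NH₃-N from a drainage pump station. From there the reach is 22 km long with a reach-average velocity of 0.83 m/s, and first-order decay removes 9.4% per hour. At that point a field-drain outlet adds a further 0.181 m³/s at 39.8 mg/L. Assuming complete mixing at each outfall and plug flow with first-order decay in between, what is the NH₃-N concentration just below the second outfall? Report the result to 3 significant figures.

6.23 mg/L

Mixed concentration C = ΣQC/ΣQ = (1.380·0.2800 + 0.2000·37.10) / 1.580 = 7.806/1.580 = 4.941 mg/L; combined flow 1.580 m³/s.
Travel time t = 22·1000 / 0.83 = 26510 s = 7.363 h.
9.4%/h lost → k = −ln(1 − 0.094) = 0.09872 h⁻¹.
First-order decay: C = 4.941·exp(−k·t) = 4.941·0.4834 = 2.389 mg/L.
At the second outfall, C = (1.580·2.389 + 0.1810·39.80) / (1.580 + 0.1810) = 6.234 mg/L.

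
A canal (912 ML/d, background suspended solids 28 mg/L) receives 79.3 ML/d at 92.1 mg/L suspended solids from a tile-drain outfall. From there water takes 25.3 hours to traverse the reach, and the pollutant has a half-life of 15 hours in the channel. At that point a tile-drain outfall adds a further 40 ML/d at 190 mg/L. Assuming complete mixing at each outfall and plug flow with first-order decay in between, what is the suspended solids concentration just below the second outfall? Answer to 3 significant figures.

17.3 mg/L

Mixed concentration C = ΣQC/ΣQ = (912.0·28.00 + 79.30·92.10) / 991.3 = 32840/991.3 = 33.13 mg/L; combined flow 991.3 ML/d.
Half-life 15 h → k = ln 2 / 15 = 0.04621 h⁻¹ = 1.109 d⁻¹.
Decay over the reach: 33.13·exp(−kt) = 33.13·0.3106 = 10.29 mg/L.
At the second outfall, C = (991.3·10.29 + 40.00·190.0) / (991.3 + 40.00) = 17.26 mg/L.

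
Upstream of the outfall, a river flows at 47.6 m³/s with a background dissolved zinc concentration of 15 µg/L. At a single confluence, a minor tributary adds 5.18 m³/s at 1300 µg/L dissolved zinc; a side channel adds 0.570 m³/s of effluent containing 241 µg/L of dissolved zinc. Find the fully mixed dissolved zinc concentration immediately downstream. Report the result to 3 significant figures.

142 µg/L

Conservation of mass: C = (47.60·15.00 + 5.180·1300 + 0.5700·241.0) / 53.35 = 7585/53.35 = 142.2 µg/L.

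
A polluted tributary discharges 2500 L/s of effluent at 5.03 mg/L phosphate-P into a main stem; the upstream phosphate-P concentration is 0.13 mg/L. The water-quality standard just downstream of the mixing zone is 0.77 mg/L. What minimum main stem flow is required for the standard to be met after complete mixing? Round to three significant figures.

16600 L/s

Set C_mix = 0.77: (Q·0.1300 + 2500·5.030) / (Q + 2500) = 0.77
→ Q = 2500·(5.030 − 0.77)/(0.77 − 0.1300) = 16640 L/s.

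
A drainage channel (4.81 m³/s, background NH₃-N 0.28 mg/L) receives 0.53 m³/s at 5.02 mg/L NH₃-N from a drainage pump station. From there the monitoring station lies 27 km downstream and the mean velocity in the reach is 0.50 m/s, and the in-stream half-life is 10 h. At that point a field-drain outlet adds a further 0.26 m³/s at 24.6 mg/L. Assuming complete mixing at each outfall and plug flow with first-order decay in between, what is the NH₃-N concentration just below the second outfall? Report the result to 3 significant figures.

1.40 mg/L

Mixed concentration C = ΣQC/ΣQ = (4.810·0.2800 + 0.5300·5.020) / 5.340 = 4.007/5.340 = 0.7504 mg/L; combined flow 5.340 m³/s.
Travel time t = 27·1000 / 0.50 = 54000 s = 15.00 h.
Half-life 10 h → k = ln 2 / 10 = 0.06931 h⁻¹ = 1.664 d⁻¹.
First-order decay: C = 0.7504·exp(−k·t) = 0.7504·0.3536 = 0.2653 mg/L.
At the second outfall, C = (5.340·0.2653 + 0.2600·24.60) / (5.340 + 0.2600) = 1.395 mg/L.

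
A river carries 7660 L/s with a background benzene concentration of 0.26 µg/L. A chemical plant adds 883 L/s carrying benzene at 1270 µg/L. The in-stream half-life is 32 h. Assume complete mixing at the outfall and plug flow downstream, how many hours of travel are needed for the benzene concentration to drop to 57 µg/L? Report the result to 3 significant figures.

Conservation of mass: C = (7660·0.2600 + 883.0·1270) / 8543 = 1123000/8543 = 131.5 µg/L.
Half-life 32 h → k = ln 2 / 32 = 0.02166 h⁻¹ = 0.5199 d⁻¹.
131.5·exp(−k·t) = 57 → t = ln(131.5/57)/k = 138900 s = 38.59 h.

38.6 h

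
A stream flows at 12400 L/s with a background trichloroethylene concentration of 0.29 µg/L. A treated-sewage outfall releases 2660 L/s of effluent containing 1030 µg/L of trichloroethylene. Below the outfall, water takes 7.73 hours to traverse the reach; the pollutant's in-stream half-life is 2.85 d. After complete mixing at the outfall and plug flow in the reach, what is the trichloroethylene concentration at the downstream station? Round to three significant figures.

After mixing, C = (12400·0.2900 + 2660·1030) / 15060 = 2743000/15060 = 182.2 µg/L.
Half-life 2.85 d → k = ln 2 / 2.85 = 0.2432 d⁻¹.
First-order decay: C = 182.2·exp(−k·t) = 182.2·0.9247 = 168.4 µg/L.

168 µg/L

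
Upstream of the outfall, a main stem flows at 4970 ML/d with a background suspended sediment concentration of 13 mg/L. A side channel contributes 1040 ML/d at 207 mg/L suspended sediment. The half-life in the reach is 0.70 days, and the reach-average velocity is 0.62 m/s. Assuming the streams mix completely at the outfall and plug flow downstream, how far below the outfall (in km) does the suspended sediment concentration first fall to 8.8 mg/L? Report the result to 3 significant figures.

90.1 km

Conservation of mass: C = (4970·13.00 + 1040·207.0) / 6010 = 279900/6010 = 46.57 mg/L.
Half-life 0.70 d → k = ln 2 / 0.70 = 0.9902 d⁻¹.
Set 46.57·exp(−k·t) = 8.8 → t = ln(46.57/8.8)/k = 145400 s = 40.38 h.
Distance = v·t = 0.62·145400 = 90140 m = 90.14 km.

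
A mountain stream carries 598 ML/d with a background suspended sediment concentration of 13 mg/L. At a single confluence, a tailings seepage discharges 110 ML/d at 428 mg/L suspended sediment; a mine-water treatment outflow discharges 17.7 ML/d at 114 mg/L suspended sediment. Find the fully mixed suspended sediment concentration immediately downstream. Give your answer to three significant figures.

After mixing, C = (598.0·13.00 + 110.0·428.0 + 17.70·114.0) / 725.7 = 56870/725.7 = 78.37 mg/L.

78.4 mg/L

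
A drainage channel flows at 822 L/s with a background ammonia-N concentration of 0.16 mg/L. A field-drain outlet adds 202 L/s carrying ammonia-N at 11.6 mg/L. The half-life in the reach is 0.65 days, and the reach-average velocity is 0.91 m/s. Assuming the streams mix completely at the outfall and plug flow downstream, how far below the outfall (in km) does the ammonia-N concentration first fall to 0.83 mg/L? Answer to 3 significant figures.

78.8 km

Flow-weighted average: C = (822.0·0.1600 + 202.0·11.60) / 1024 = 2475/1024 = 2.417 mg/L.
Half-life 0.65 d → k = ln 2 / 0.65 = 1.066 d⁻¹.
Set 2.417·exp(−k·t) = 0.83 → t = ln(2.417/0.83)/k = 86590 s = 24.05 h.
Distance = v·t = 0.91·86590 = 78800 m = 78.80 km.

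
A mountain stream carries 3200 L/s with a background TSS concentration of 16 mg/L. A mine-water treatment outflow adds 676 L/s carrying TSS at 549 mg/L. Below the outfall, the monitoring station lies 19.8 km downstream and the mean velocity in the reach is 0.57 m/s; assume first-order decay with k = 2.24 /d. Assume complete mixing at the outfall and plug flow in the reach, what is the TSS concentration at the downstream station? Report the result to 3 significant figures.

After mixing, C = (3200·16.00 + 676.0·549.0) / 3876 = 422300/3876 = 109.0 mg/L.
Travel time t = 19.8·1000 / 0.57 = 34740 s = 9.649 h.
First-order decay: C = 109.0·exp(−k·t) = 109.0·0.4063 = 44.27 mg/L.

44.3 mg/L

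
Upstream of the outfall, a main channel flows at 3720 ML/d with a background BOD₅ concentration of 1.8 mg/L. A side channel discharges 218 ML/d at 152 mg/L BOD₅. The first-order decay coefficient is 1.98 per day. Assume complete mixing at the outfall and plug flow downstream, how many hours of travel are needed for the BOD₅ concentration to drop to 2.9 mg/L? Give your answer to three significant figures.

Flow-weighted average: C = (3720·1.800 + 218.0·152.0) / 3938 = 39830/3938 = 10.11 mg/L.
10.11·exp(−k·t) = 2.9 → t = ln(10.11/2.9)/k = 54510 s = 15.14 h.

15.1 h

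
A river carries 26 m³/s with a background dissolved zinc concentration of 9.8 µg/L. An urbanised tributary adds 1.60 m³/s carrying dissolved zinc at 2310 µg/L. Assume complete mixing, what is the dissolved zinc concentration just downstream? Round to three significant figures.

143 µg/L

After mixing, C = (26.00·9.800 + 1.600·2310) / 27.60 = 3951/27.60 = 143.1 µg/L.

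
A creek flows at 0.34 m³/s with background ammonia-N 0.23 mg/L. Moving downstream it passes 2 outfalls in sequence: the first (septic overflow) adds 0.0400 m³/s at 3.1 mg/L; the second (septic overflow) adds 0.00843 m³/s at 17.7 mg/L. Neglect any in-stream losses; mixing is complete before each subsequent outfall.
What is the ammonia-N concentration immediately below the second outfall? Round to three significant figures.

Outfall 1: combined Q = 0.3800 m³/s; C = (0.3400·0.2300 + 0.04000·3.100)/0.3800 = 0.5321 mg/L.
Outfall 2: combined Q = 0.3884 m³/s; C = (0.3800·0.5321 + 0.008430·17.70)/0.3884 = 0.9047 mg/L.

0.905 mg/L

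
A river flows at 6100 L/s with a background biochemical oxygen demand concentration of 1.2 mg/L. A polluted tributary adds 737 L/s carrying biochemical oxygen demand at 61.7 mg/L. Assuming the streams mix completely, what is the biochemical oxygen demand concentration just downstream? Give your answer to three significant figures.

Mixed concentration C = ΣQC/ΣQ = (6100·1.200 + 737.0·61.70) / 6837 = 52790/6837 = 7.722 mg/L.

7.72 mg/L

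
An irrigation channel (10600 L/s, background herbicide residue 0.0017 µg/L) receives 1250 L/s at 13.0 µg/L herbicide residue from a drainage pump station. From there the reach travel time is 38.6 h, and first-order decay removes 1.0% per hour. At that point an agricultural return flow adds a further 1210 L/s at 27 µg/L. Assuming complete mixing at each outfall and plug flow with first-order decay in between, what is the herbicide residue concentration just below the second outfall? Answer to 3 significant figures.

3.35 µg/L

Flow-weighted average: C = (10600·0.001700 + 1250·13.00) / 11850 = 16270/11850 = 1.373 µg/L; combined flow 11850 L/s.
1.0%/h lost → k = −ln(1 − 0.01) = 0.01005 h⁻¹.
Applying C = C₀e^(−kt): 1.373 × 0.6785 = 0.9314 µg/L.
At the second outfall, C = (11850·0.9314 + 1210·27.00) / (11850 + 1210) = 3.347 µg/L.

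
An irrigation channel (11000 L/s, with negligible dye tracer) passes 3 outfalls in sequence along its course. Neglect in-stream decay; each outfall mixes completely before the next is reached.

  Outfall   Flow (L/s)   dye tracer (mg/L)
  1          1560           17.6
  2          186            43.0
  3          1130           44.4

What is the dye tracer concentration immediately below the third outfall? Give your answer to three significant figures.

6.17 mg/L

Outfall 1: combined Q = 12560 L/s; C = (11000·0 + 1560·17.60)/12560 = 2.186 mg/L.
Outfall 2: combined Q = 12750 L/s; C = (12560·2.186 + 186.0·43.00)/12750 = 2.782 mg/L.
Outfall 3: combined Q = 13880 L/s; C = (12750·2.782 + 1130·44.40)/13880 = 6.171 mg/L.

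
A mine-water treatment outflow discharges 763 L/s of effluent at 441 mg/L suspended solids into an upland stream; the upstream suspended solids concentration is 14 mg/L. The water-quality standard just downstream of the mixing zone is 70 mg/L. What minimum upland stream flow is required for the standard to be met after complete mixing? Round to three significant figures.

Set C_mix = 70: (Q·14.00 + 763.0·441.0) / (Q + 763.0) = 70
→ Q = 763.0·(441.0 − 70)/(70 − 14.00) = 5055 L/s.

5050 L/s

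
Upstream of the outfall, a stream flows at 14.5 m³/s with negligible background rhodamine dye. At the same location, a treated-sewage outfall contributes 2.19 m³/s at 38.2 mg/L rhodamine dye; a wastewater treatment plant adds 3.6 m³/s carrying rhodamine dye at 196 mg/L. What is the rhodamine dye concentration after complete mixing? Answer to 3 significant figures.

Conservation of mass: C = (14.50·0 + 2.190·38.20 + 3.600·196.0) / 20.29 = 789.3/20.29 = 38.90 mg/L.

38.9 mg/L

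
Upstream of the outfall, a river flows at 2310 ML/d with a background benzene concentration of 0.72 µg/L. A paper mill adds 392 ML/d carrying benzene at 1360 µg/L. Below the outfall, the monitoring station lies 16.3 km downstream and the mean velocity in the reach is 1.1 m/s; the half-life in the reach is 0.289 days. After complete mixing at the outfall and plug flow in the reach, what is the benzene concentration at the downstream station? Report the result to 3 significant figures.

Flow-weighted average: C = (2310·0.7200 + 392.0·1360) / 2702 = 534800/2702 = 197.9 µg/L.
Travel time t = 16.3·1000 / 1.1 = 14820 s = 4.116 h.
Half-life 0.289 d → k = ln 2 / 0.289 = 2.398 d⁻¹.
Applying C = C₀e^(−kt): 197.9 × 0.6628 = 131.2 µg/L.

131 µg/L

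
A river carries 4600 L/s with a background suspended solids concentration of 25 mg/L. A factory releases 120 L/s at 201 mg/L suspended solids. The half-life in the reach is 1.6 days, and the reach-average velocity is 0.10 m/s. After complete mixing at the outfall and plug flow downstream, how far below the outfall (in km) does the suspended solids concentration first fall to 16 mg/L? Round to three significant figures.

12.2 km

Flow-weighted average: C = (4600·25.00 + 120.0·201.0) / 4720 = 139100/4720 = 29.47 mg/L.
Half-life 1.6 d → k = ln 2 / 1.6 = 0.4332 d⁻¹.
Set 29.47·exp(−k·t) = 16 → t = ln(29.47/16)/k = 121800 s = 33.85 h.
Distance = v·t = 0.10·121800 = 12180 m = 12.18 km.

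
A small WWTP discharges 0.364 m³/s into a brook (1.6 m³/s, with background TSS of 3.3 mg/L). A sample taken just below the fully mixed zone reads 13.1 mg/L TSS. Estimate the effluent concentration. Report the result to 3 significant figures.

Mass balance: 1.600·3.300 + 0.3640·Cₑ = 1.964·13.10
→ Cₑ = (1.964·13.10 − 1.600·3.300) / 0.3640 = 56.18 mg/L.

56.2 mg/L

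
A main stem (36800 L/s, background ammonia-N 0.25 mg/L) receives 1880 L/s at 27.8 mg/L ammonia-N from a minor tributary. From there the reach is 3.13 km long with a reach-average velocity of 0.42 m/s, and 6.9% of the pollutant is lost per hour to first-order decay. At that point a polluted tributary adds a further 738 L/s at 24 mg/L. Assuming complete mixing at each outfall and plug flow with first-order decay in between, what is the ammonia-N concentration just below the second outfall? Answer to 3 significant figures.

1.79 mg/L

After mixing, C = (36800·0.2500 + 1880·27.80) / 38680 = 61460/38680 = 1.589 mg/L; combined flow 38680 L/s.
Travel time t = 3.13·1000 / 0.42 = 7452 s = 2.070 h.
6.9%/h lost → k = −ln(1 − 0.069) = 0.07150 h⁻¹.
First-order decay: C = 1.589·exp(−k·t) = 1.589·0.8624 = 1.370 mg/L.
At the second outfall, C = (38680·1.370 + 738.0·24.00) / (38680 + 738.0) = 1.794 mg/L.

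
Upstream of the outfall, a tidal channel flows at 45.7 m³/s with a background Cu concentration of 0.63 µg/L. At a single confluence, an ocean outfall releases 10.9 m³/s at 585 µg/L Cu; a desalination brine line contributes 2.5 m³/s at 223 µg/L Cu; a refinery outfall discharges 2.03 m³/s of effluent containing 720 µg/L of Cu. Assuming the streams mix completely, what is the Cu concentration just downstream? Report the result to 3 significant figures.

138 µg/L

After mixing, C = (45.70·0.6300 + 10.90·585.0 + 2.500·223.0 + 2.030·720.0) / 61.13 = 8424/61.13 = 137.8 µg/L.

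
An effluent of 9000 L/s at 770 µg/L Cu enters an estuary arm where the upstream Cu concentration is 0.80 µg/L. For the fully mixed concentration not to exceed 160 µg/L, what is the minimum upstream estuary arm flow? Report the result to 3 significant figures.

Set C_mix = 160: (Q·0.8000 + 9000·770.0) / (Q + 9000) = 160
→ Q = 9000·(770.0 − 160)/(160 − 0.8000) = 34480 L/s.

34500 L/s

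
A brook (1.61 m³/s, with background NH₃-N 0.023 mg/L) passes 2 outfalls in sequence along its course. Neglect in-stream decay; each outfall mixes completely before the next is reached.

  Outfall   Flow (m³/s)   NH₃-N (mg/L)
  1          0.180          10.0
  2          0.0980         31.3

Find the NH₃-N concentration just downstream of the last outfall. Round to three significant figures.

2.60 mg/L

Outfall 1: combined Q = 1.790 m³/s; C = (1.610·0.02300 + 0.1800·10.00)/1.790 = 1.026 mg/L.
Outfall 2: combined Q = 1.888 m³/s; C = (1.790·1.026 + 0.09800·31.30)/1.888 = 2.598 mg/L.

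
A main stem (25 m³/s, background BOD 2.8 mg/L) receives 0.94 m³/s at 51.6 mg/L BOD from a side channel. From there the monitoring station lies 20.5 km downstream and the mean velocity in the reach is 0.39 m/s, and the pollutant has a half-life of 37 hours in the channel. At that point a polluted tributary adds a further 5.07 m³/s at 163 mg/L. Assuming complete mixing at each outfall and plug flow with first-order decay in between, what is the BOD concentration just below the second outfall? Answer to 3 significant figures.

Conservation of mass: C = (25.00·2.800 + 0.9400·51.60) / 25.94 = 118.5/25.94 = 4.568 mg/L; combined flow 25.94 m³/s.
Travel time t = 20.5·1000 / 0.39 = 52560 s = 14.60 h.
Half-life 37 h → k = ln 2 / 37 = 0.01873 h⁻¹ = 0.4496 d⁻¹.
First-order decay: C = 4.568·exp(−k·t) = 4.568·0.7607 = 3.475 mg/L.
At the second outfall, C = (25.94·3.475 + 5.070·163.0) / (25.94 + 5.070) = 29.56 mg/L.

29.6 mg/L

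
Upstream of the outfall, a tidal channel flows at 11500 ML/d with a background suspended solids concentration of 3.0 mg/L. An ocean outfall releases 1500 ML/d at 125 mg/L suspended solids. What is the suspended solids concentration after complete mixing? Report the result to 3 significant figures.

Mass balance: C = (11500·3.000 + 1500·125.0) / 13000 = 222000/13000 = 17.08 mg/L.

17.1 mg/L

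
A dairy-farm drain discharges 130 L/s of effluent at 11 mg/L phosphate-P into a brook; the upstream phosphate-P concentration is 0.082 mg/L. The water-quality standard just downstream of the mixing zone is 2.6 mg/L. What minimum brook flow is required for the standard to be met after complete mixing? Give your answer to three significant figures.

Set C_mix = 2.6: (Q·0.08200 + 130.0·11.00) / (Q + 130.0) = 2.6
→ Q = 130.0·(11.00 − 2.6)/(2.6 − 0.08200) = 433.7 L/s.

434 L/s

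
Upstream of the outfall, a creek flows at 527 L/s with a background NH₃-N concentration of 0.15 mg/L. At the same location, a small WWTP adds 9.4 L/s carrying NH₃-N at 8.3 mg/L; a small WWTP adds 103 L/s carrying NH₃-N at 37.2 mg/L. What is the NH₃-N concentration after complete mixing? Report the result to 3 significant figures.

6.24 mg/L

Mixed concentration C = ΣQC/ΣQ = (527.0·0.1500 + 9.400·8.300 + 103.0·37.20) / 639.4 = 3989/639.4 = 6.238 mg/L.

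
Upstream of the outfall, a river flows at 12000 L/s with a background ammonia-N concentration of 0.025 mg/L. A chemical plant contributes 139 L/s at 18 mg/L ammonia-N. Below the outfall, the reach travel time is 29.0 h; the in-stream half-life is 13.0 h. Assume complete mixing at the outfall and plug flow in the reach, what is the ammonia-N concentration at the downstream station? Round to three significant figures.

0.0492 mg/L

Mixed concentration C = ΣQC/ΣQ = (12000·0.02500 + 139.0·18.00) / 12140 = 2802/12140 = 0.2308 mg/L.
Half-life 13.0 h → k = ln 2 / 13.0 = 0.05332 h⁻¹ = 1.280 d⁻¹.
Decay over the reach: 0.2308·exp(−kt) = 0.2308·0.2130 = 0.04918 mg/L.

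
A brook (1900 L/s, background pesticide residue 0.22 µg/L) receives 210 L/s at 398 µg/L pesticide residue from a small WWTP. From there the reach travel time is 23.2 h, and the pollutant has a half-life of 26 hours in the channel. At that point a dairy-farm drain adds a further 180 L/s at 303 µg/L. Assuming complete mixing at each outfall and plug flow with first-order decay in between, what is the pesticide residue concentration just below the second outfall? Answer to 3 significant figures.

43.6 µg/L

Flow-weighted average: C = (1900·0.2200 + 210.0·398.0) / 2110 = 84000/2110 = 39.81 µg/L; combined flow 2110 L/s.
Half-life 26 h → k = ln 2 / 26 = 0.02666 h⁻¹ = 0.6398 d⁻¹.
First-order decay: C = 39.81·exp(−k·t) = 39.81·0.5388 = 21.45 µg/L.
Second outfall: C = (2110·21.45 + 180.0·303.0)/2290 = 43.58 µg/L.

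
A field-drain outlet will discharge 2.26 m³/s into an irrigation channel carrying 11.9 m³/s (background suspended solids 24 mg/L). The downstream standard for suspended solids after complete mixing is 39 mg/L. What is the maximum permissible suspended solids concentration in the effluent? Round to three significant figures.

118 mg/L

At the limit, (Qr·Cr + Qe·Cₑ)/(Qr + Qe) = 39:
Cₑ = (14.16·39 − 11.90·24.00) / 2.260 = 118.0 mg/L.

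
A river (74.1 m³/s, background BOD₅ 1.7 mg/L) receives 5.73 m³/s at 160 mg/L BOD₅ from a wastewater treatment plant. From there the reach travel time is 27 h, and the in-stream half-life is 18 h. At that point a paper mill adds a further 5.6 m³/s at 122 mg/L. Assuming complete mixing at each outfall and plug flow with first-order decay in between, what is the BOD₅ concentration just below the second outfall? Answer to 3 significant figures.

Mass balance: C = (74.10·1.700 + 5.730·160.0) / 79.83 = 1043/79.83 = 13.06 mg/L; combined flow 79.83 m³/s.
Half-life 18 h → k = ln 2 / 18 = 0.03851 h⁻¹ = 0.9242 d⁻¹.
First-order decay: C = 13.06·exp(−k·t) = 13.06·0.3536 = 4.618 mg/L.
At the second outfall, C = (79.83·4.618 + 5.600·122.0) / (79.83 + 5.600) = 12.31 mg/L.

12.3 mg/L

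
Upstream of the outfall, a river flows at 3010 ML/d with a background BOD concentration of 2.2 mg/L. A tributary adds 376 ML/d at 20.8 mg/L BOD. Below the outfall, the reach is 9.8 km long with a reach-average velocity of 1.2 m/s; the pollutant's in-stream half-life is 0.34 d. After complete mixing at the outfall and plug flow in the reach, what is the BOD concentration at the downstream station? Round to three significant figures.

3.52 mg/L

Mass balance: C = (3010·2.200 + 376.0·20.80) / 3386 = 14440/3386 = 4.265 mg/L.
Travel time t = 9.8·1000 / 1.2 = 8167 s = 2.269 h.
Half-life 0.34 d → k = ln 2 / 0.34 = 2.039 d⁻¹.
Decay over the reach: 4.265·exp(−kt) = 4.265·0.8247 = 3.518 mg/L.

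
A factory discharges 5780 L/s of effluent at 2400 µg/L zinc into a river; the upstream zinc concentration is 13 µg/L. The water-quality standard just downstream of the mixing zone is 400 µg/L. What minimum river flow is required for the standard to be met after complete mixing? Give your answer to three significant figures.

29900 L/s

Set C_mix = 400: (Q·13.00 + 5780·2400) / (Q + 5780) = 400
→ Q = 5780·(2400 − 400)/(400 − 13.00) = 29870 L/s.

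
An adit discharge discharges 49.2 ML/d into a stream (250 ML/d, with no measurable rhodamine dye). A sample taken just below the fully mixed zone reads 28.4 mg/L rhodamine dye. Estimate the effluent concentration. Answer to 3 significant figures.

173 mg/L

Mass balance: 250.0·0 + 49.20·Cₑ = 299.2·28.40
→ Cₑ = (299.2·28.40 − 250.0·0) / 49.20 = 172.7 mg/L.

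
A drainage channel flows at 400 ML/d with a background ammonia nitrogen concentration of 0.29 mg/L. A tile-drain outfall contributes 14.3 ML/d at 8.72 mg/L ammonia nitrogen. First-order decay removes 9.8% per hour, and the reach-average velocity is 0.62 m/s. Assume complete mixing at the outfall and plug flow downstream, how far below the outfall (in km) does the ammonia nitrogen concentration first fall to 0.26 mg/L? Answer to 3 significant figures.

17.4 km

Mixed concentration C = ΣQC/ΣQ = (400.0·0.2900 + 14.30·8.720) / 414.3 = 240.7/414.3 = 0.5810 mg/L.
9.8%/h lost → k = −ln(1 − 0.098) = 0.1031 h⁻¹.
Set 0.5810·exp(−k·t) = 0.26 → t = ln(0.5810/0.26)/k = 28060 s = 7.795 h.
Distance = v·t = 0.62·28060 = 17400 m = 17.40 km.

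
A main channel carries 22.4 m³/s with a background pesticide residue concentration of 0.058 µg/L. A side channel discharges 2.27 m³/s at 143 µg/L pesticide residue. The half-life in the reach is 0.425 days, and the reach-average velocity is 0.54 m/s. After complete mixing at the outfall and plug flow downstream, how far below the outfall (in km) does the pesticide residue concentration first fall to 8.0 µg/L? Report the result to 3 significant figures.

14.3 km

Mass balance: C = (22.40·0.05800 + 2.270·143.0) / 24.67 = 325.9/24.67 = 13.21 µg/L.
Half-life 0.425 d → k = ln 2 / 0.425 = 1.631 d⁻¹.
Set 13.21·exp(−k·t) = 8.0 → t = ln(13.21/8.0)/k = 26570 s = 7.381 h.
Distance = v·t = 0.54·26570 = 14350 m = 14.35 km.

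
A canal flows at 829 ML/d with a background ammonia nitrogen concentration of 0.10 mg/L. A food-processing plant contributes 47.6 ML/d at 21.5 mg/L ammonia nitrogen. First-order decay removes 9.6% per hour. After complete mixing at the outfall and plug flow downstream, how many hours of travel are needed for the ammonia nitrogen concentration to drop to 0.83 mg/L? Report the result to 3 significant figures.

4.15 h

Mass balance: C = (829.0·0.1000 + 47.60·21.50) / 876.6 = 1106/876.6 = 1.262 mg/L.
9.6%/h lost → k = −ln(1 − 0.096) = 0.1009 h⁻¹.
1.262·exp(−k·t) = 0.83 → t = ln(1.262/0.83)/k = 14950 s = 4.152 h.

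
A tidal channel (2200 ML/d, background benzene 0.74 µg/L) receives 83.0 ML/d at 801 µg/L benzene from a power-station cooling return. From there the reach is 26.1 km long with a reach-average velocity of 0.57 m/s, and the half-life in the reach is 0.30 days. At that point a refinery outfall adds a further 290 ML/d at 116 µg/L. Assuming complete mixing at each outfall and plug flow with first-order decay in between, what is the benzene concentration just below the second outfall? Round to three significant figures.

Conservation of mass: C = (2200·0.7400 + 83.00·801.0) / 2283 = 68110/2283 = 29.83 µg/L; combined flow 2283 ML/d.
Travel time t = 26.1·1000 / 0.57 = 45790 s = 12.72 h.
Half-life 0.30 d → k = ln 2 / 0.30 = 2.310 d⁻¹.
Applying C = C₀e^(−kt): 29.83 × 0.2939 = 8.768 µg/L.
At the second outfall, C = (2283·8.768 + 290.0·116.0) / (2283 + 290.0) = 20.85 µg/L.

20.9 µg/L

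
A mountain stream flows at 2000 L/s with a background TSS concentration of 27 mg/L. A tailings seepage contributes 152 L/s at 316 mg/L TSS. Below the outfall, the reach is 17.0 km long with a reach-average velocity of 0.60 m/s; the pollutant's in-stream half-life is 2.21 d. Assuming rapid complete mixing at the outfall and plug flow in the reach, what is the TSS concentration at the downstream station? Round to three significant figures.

42.8 mg/L

Mixed concentration C = ΣQC/ΣQ = (2000·27.00 + 152.0·316.0) / 2152 = 102000/2152 = 47.41 mg/L.
Travel time t = 17.0·1000 / 0.60 = 28330 s = 7.870 h.
Half-life 2.21 d → k = ln 2 / 2.21 = 0.3136 d⁻¹.
After decay, C = 47.41 × e^(−kt) = 47.41 × 0.9023 = 42.78 mg/L.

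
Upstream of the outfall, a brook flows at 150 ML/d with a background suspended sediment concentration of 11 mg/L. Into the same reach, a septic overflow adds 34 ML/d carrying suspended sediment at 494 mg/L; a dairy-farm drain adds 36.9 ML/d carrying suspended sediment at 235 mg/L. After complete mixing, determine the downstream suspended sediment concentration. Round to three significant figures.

123 mg/L

After mixing, C = (150.0·11.00 + 34.00·494.0 + 36.90·235.0) / 220.9 = 27120/220.9 = 122.8 mg/L.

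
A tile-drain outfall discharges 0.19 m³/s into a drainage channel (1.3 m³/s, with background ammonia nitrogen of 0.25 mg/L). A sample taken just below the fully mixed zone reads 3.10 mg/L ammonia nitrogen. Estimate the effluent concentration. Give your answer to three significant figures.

22.6 mg/L

Mass balance: 1.300·0.2500 + 0.1900·Cₑ = 1.490·3.100
→ Cₑ = (1.490·3.100 − 1.300·0.2500) / 0.1900 = 22.60 mg/L.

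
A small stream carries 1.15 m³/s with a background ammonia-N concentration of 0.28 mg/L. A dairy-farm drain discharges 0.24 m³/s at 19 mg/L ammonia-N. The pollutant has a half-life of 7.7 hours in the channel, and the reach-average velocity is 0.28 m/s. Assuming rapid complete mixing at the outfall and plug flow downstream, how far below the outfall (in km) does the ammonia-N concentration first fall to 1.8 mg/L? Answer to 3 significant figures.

7.49 km

Mass balance: C = (1.150·0.2800 + 0.2400·19.00) / 1.390 = 4.882/1.390 = 3.512 mg/L.
Half-life 7.7 h → k = ln 2 / 7.7 = 0.09002 h⁻¹ = 2.160 d⁻¹.
Set 3.512·exp(−k·t) = 1.8 → t = ln(3.512/1.8)/k = 26730 s = 7.426 h.
Distance = v·t = 0.28·26730 = 7485 m = 7.485 km.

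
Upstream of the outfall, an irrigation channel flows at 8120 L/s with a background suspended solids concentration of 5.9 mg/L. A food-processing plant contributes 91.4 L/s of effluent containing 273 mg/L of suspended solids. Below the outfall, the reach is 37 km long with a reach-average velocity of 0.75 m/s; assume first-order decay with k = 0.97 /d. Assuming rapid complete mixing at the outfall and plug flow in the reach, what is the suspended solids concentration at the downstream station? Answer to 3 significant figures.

5.10 mg/L

Flow-weighted average: C = (8120·5.900 + 91.40·273.0) / 8211 = 72860/8211 = 8.873 mg/L.
Travel time t = 37·1000 / 0.75 = 49330 s = 13.70 h.
Applying C = C₀e^(−kt): 8.873 × 0.5747 = 5.100 mg/L.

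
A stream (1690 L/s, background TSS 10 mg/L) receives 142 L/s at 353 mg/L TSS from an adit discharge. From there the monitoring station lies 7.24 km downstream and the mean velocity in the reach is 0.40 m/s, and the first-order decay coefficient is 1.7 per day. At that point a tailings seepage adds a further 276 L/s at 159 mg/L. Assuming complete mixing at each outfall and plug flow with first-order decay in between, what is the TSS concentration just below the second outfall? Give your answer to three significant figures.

43.1 mg/L

Mass balance: C = (1690·10.00 + 142.0·353.0) / 1832 = 67030/1832 = 36.59 mg/L; combined flow 1832 L/s.
Travel time t = 7.24·1000 / 0.40 = 18100 s = 5.028 h.
Applying C = C₀e^(−kt): 36.59 × 0.7004 = 25.62 mg/L.
At the second outfall, C = (1832·25.62 + 276.0·159.0) / (1832 + 276.0) = 43.09 mg/L.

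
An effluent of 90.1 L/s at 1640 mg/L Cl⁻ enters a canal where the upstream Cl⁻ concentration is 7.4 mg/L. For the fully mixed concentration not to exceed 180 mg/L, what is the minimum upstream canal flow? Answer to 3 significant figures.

762 L/s

Set C_mix = 180: (Q·7.400 + 90.10·1640) / (Q + 90.10) = 180
→ Q = 90.10·(1640 − 180)/(180 − 7.400) = 762.1 L/s.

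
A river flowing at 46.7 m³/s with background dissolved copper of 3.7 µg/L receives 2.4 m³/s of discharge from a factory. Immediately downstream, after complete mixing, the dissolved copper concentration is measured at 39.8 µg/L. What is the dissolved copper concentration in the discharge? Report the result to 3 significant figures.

742 µg/L

Mass balance: 46.70·3.700 + 2.400·Cₑ = 49.10·39.80
→ Cₑ = (49.10·39.80 − 46.70·3.700) / 2.400 = 742.2 µg/L.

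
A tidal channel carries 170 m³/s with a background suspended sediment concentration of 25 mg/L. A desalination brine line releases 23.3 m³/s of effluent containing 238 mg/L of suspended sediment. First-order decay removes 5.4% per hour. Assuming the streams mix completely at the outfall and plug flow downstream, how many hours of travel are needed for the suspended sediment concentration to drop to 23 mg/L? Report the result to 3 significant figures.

14.2 h

Conservation of mass: C = (170.0·25.00 + 23.30·238.0) / 193.3 = 9795/193.3 = 50.67 mg/L.
5.4%/h lost → k = −ln(1 − 0.054) = 0.05551 h⁻¹.
50.67·exp(−k·t) = 23 → t = ln(50.67/23)/k = 51230 s = 14.23 h.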